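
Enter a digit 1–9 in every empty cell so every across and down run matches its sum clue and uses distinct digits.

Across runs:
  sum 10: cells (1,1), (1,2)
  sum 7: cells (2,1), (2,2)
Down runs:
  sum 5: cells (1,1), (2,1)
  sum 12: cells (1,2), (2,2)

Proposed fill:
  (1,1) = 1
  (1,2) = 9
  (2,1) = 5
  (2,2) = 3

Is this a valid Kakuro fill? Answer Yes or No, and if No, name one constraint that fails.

No — the down run (1,1)–(2,1) sums to 6, not 5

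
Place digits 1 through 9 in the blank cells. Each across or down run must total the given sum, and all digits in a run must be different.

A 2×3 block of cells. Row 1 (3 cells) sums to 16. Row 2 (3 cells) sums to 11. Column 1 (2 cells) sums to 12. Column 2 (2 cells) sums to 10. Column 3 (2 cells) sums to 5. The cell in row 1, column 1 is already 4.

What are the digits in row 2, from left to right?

8 1 2

(1,3) = 3: the only remaining digit allowed by both the 16 across and the 5 down.
(2,1) = 12 − 4 = 8 completes the 12 down.
(2,3) = 5 − 3 = 2 completes the 5 down.
(1,2) = 16 − 7 = 9 completes the 16 across.
(2,2) = 11 − 10 = 1 completes the 11 across.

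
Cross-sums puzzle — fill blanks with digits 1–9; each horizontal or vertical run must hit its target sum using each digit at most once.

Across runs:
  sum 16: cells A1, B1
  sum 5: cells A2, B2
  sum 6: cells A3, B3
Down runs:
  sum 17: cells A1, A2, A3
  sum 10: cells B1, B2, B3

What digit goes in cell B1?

7

16 in 2 cells must be {7,9}.
The 16 across and the 10 down share only 7, so B1 = 7.
A1 = 16 − 7 = 9 completes the 16 across.
Nothing is forced directly, so branch on B2, whose candidates are 1 or 2. If B2 = 1: then A2 would have to be in {4} for the 5 across but in {1,2,3,5,6,7} for the 17 down — contradiction. So B2 = 2.
A2 = 5 − 2 = 3 completes the 5 across.
A3 = 17 − 12 = 5 completes the 17 down.
B3 = 6 − 5 = 1 completes the 6 across.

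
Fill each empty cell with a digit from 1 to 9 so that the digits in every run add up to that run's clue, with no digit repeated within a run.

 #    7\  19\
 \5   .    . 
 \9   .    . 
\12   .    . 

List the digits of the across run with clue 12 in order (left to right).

4, 8

7 in 3 cells must be {1,2,4}.
The 12 across and the 7 down share only 4, so R3C1 = 4.
R3C2 = 12 − 4 = 8 completes the 12 across.
Nothing is forced directly, so branch on R1C1, whose candidates are 1 or 2. If R1C1 = 2: then R1C2 would have to be in {3} for the 5 across but in {2,4,5,6,7,9} for the 19 down — contradiction. So R1C1 = 1.
R1C2 = 5 − 1 = 4 completes the 5 across.
R2C1 = 7 − 5 = 2 completes the 7 down.
R2C2 = 9 − 2 = 7 completes the 9 across.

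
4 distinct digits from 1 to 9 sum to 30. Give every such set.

{6,7,8,9}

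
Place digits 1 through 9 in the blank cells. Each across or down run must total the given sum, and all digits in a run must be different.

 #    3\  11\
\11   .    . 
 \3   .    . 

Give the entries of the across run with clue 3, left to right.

3 in 2 cells must be {1,2}.
The 11 across and the 3 down share only 2, so R1C1 = 2.
R1C2 = 11 − 2 = 9 completes the 11 across.
R2C1 = 3 − 2 = 1 completes the 3 down.
R2C2 = 3 − 1 = 2 completes the 3 across.

1, 2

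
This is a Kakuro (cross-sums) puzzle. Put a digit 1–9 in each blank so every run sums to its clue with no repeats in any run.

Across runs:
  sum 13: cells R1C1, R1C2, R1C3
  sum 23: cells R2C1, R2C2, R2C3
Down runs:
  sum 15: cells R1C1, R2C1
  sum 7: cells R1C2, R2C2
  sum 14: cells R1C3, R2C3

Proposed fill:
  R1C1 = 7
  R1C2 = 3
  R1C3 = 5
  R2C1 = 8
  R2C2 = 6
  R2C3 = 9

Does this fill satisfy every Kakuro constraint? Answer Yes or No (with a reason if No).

No — the down run R1C2–R2C2 sums to 9, not 7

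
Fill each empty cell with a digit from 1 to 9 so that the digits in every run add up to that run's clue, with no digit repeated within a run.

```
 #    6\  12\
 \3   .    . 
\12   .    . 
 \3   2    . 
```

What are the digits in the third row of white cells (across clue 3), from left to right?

3 in 2 cells must be {1,2}; 6 in 3 cells must be {1,2,3}.
Given what's placed, R1C1 must be 1 to fit the 3 across and 6 down.
R1C2 = 3 − 1 = 2 completes the 3 across.
R2C1 = 6 − 3 = 3 completes the 6 down.
R2C2 = 12 − 3 = 9 completes the 12 across.
R3C2 = 3 − 2 = 1 completes the 3 across.

2 1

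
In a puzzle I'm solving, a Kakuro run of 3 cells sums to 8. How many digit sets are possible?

3 distinct digits from 1–9 sum between 6 and 24.
Enumerating: {1,2,5}, {1,3,4}.

2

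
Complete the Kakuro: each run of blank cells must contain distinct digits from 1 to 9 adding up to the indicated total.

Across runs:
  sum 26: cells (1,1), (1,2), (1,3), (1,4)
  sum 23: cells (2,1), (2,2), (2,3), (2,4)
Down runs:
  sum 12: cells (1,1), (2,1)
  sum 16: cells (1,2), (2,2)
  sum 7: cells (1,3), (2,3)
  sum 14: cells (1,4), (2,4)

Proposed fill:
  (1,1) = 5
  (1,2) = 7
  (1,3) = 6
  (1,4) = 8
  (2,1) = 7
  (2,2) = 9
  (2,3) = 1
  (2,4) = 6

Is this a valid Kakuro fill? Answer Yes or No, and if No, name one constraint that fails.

Across: 5+7+6+8=26; 7+9+1+6=23. Down: 5+7=12; 7+9=16; 6+1=7; 8+6=14. No digit repeats within any run.

Yes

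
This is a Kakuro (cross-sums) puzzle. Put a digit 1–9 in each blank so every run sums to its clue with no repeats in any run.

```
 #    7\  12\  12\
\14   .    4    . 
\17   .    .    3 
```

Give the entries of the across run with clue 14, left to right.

R1C3 = 12 − 3 = 9 completes the 12 down.
R2C2 = 12 − 4 = 8 completes the 12 down.
R1C1 = 14 − 13 = 1 completes the 14 across.
R2C1 = 17 − 11 = 6 completes the 17 across.

1, 4, 9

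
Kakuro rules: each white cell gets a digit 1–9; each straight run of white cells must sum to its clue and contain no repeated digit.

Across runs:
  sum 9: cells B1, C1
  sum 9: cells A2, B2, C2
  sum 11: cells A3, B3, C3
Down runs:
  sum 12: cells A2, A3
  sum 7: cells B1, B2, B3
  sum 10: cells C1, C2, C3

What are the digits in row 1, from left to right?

7 in 3 cells must be {1,2,4}.
Nothing is forced directly, so branch on A2, whose candidates are 3 or 4 or 5. If A2 = 3: then A3 would have to be in {1,2,3,4,5,6,7,8} for the 11 across but in {9} for the 12 down — contradiction. If A2 = 5: that forces B2 = 1, C2 = 3, A3 = 7, after which B3 would have to be in {1,3} for the 11 across but in {2,4} for the 7 down — contradiction. So A2 = 4.
Given what's placed, B2 must be 2 to fit the 9 across and 7 down.
C2 = 9 − 6 = 3 completes the 9 across.
A3 = 12 − 4 = 8 completes the 12 down.
B3 = 1: the only remaining digit allowed by both the 11 across and the 7 down.
C3 = 11 − 9 = 2 completes the 11 across.
B1 = 7 − 3 = 4 completes the 7 down.
C1 = 9 − 4 = 5 completes the 9 across.

4 5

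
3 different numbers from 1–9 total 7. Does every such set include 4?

The only way to make 7 from 3 distinct digits is {1,2,4}, which contains 4.

Yes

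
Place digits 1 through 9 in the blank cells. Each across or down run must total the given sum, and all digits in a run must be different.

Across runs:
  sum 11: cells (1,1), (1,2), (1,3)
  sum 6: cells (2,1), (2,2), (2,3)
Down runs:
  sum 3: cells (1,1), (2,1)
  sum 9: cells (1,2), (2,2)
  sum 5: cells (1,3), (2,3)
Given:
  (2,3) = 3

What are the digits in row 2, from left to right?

2, 1, 3

6 in 3 cells must be {1,2,3}; 3 in 2 cells must be {1,2}.
(1,3) = 5 − 3 = 2 completes the 5 down.
(1,1) = 1: the only remaining digit allowed by both the 11 across and the 3 down.
(1,2) = 11 − 3 = 8 completes the 11 across.
(2,1) = 3 − 1 = 2 completes the 3 down.
(2,2) = 6 − 5 = 1 completes the 6 across.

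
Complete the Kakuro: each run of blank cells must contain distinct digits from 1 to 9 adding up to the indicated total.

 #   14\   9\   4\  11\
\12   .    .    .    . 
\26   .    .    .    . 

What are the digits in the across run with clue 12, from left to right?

6 3 1 2

4 in 2 cells must be {1,3}.
Only 3 fits R2C3 under both its across sum 26 and down sum 4.
R1C3 = 4 − 3 = 1 completes the 4 down.
Nothing is forced directly, so branch on R2C2, whose candidates are 6 or 8. If R2C2 = 8: then R1C2 would have to be in {2,3,4,5,6} for the 12 across but in {1} for the 9 down — contradiction. So R2C2 = 6.
R1C2 = 9 − 6 = 3 completes the 9 down.
R1C1 = 6: the only remaining digit allowed by both the 12 across and the 14 down.
R1C4 = 12 − 10 = 2 completes the 12 across.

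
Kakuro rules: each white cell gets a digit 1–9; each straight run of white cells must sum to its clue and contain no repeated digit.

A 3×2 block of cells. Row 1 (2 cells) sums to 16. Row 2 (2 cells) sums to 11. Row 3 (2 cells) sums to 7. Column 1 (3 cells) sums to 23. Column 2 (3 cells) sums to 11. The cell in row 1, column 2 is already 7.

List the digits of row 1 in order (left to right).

9 7

16 in 2 cells must be {7,9}; 23 in 3 cells must be {6,8,9}.
(1,1) = 16 − 7 = 9 completes the 16 across.
Given what's placed, (2,2) must be 3 to fit the 11 across and 11 down.
(3,1) = 6: the only remaining digit allowed by both the 7 across and the 23 down.
(3,2) = 7 − 6 = 1 completes the 7 across.
(2,1) = 11 − 3 = 8 completes the 11 across.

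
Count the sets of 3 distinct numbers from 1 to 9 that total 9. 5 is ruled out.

2

3 distinct digits from 1–9 sum between 6 and 24.
Dropping sets that contain 5.
Enumerating: {1,2,6}, {2,3,4}.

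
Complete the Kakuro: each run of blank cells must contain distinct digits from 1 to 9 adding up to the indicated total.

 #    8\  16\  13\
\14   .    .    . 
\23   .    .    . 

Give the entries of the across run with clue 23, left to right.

23 in 3 cells must be {6,8,9}; 16 in 2 cells must be {7,9}.
The 23 across and the 8 down share only 6, so R2C1 = 6.
Given what's placed, R2C2 must be 9 to fit the 23 across and 16 down.
R2C3 = 23 − 15 = 8 completes the 23 across.
R1C1 = 8 − 6 = 2 completes the 8 down.
R1C2 = 16 − 9 = 7 completes the 16 down.
R1C3 = 14 − 9 = 5 completes the 14 across.

6 9 8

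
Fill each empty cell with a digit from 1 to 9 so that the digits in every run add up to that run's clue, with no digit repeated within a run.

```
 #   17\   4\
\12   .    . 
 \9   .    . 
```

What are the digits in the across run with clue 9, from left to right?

17 in 2 cells must be {8,9}; 4 in 2 cells must be {1,3}.
The 12 across and the 4 down share only 3, so R1C2 = 3.
The 9 across and the 17 down share only 8, so R2C1 = 8.
R2C2 = 9 − 8 = 1 completes the 9 across.
R1C1 = 12 − 3 = 9 completes the 12 across.

8 1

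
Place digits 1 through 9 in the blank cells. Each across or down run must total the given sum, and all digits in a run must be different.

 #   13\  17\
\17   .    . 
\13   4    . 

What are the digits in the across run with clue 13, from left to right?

4 9

17 in 2 cells must be {8,9}.
R1C1 = 13 − 4 = 9 completes the 13 down.
R1C2 = 17 − 9 = 8 completes the 17 across.
R2C2 = 13 − 4 = 9 completes the 13 across.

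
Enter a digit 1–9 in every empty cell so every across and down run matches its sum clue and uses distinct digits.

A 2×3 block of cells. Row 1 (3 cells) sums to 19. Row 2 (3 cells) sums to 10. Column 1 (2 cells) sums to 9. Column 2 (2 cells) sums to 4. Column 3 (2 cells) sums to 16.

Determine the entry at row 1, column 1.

4 in 2 cells must be {1,3}; 16 in 2 cells must be {7,9}.
The 19 across and the 4 down share only 3, so (1,2) = 3.
(2,2) = 4 − 3 = 1 completes the 4 down.
Given what's placed, (2,3) must be 7 to fit the 10 across and 16 down.
(1,1) = 7: the only remaining digit allowed by both the 19 across and the 9 down.
(1,3) = 19 − 10 = 9 completes the 19 across.
(2,1) = 10 − 8 = 2 completes the 10 across.

7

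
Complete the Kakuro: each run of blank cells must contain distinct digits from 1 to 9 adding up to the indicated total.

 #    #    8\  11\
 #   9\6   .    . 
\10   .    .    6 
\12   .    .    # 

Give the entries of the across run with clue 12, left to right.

8 4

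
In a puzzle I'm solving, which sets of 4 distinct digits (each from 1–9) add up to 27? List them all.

{3,7,8,9}; {4,6,8,9}; {5,6,7,9}

4 distinct digits from 1–9 sum between 10 and 30.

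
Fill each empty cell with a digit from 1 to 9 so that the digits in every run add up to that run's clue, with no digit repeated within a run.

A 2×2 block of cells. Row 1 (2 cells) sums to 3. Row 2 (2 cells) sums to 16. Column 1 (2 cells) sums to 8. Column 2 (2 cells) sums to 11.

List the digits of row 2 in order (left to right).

3 in 2 cells must be {1,2}; 16 in 2 cells must be {7,9}.
The 3 across and the 11 down share only 2, so (1,2) = 2.
The 16 across and the 8 down share only 7, so (2,1) = 7.
(2,2) = 16 − 7 = 9 completes the 16 across.
(1,1) = 3 − 2 = 1 completes the 3 across.

7, 9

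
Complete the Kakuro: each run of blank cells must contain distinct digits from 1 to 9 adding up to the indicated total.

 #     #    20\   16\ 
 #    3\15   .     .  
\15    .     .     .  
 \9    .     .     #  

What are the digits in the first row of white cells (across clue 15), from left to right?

8 7

3 in 2 cells must be {1,2}; 16 in 2 cells must be {7,9}.
Nothing is forced directly, so branch on R1C3, whose candidates are 7 or 9. If R1C3 = 9: that forces R1C2 = 6, R2C3 = 7, R3C2 = 5, R2C1 = 2, after which R2C2 would have to be in {6} for the 15 across but in {9} for the 20 down — contradiction. So R1C3 = 7.
R1C2 = 15 − 7 = 8 completes the 15 across.
R2C3 = 16 − 7 = 9 completes the 16 down.
R2C2 = 5: the only remaining digit allowed by both the 15 across and the 20 down.
R3C2 = 20 − 13 = 7 completes the 20 down.
R2C1 = 15 − 14 = 1 completes the 15 across.
R3C1 = 9 − 7 = 2 completes the 9 across.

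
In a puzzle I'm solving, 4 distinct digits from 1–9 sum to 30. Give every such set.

4 distinct digits from 1–9 sum between 10 and 30.
Only one set works: {6,7,8,9}.

{6,7,8,9}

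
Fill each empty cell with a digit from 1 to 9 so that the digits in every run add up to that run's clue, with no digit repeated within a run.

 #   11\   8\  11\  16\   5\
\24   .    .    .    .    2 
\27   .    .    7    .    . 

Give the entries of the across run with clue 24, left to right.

5 6 4 7 2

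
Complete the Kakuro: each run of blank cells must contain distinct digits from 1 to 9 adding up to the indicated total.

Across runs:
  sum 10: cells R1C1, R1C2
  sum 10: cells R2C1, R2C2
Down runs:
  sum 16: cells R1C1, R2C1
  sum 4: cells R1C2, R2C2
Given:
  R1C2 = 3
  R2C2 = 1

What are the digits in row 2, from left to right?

16 in 2 cells must be {7,9}; 4 in 2 cells must be {1,3}.
R1C1 = 10 − 3 = 7 completes the 10 across.
R2C1 = 10 − 1 = 9 completes the 10 across.

9 1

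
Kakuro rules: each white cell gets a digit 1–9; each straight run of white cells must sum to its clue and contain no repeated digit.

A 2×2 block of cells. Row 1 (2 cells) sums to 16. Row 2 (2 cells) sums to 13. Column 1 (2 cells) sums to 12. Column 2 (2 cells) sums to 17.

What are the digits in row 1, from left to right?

16 in 2 cells must be {7,9}; 17 in 2 cells must be {8,9}.
The 16 across and the 17 down share only 9, so (1,2) = 9.
(2,2) = 17 − 9 = 8 completes the 17 down.
(1,1) = 16 − 9 = 7 completes the 16 across.
(2,1) = 13 − 8 = 5 completes the 13 across.

7 9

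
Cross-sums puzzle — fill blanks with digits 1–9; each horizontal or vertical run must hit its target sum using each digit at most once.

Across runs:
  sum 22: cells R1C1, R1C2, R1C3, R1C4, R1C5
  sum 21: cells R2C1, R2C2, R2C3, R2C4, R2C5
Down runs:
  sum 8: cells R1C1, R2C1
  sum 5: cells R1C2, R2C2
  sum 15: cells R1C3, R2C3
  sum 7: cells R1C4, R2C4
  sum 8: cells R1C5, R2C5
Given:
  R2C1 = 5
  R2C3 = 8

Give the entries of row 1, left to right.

R1C1 = 8 − 5 = 3 completes the 8 down.
R1C3 = 15 − 8 = 7 completes the 15 down.
No cell is forced outright now. R2C5 can only be 1 or 3 (the digits allowed by both its 21 across and its 8 down). If R2C5 = 1: then R1C5 would have to be in {1,2,4,5,6,9} for the 22 across but in {7} for the 8 down — contradiction. So R2C5 = 3.
R1C5 = 8 − 3 = 5 completes the 8 down.
R1C2 = 1: the only remaining digit allowed by both the 22 across and the 5 down.
R1C4 = 22 − 16 = 6 completes the 22 across.
R2C2 = 5 − 1 = 4 completes the 5 down.
R2C4 = 21 − 20 = 1 completes the 21 across.

3 1 7 6 5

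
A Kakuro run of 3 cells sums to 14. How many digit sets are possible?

3 distinct digits from 1–9 sum between 6 and 24.

8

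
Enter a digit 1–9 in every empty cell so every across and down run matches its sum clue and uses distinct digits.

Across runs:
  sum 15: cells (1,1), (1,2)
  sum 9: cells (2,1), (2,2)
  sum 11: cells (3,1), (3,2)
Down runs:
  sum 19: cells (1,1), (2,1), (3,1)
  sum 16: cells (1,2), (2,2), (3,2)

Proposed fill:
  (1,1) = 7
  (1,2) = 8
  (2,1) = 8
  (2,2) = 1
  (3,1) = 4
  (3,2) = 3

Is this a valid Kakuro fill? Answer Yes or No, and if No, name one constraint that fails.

No — the down run (1,2)–(3,2) sums to 12, not 16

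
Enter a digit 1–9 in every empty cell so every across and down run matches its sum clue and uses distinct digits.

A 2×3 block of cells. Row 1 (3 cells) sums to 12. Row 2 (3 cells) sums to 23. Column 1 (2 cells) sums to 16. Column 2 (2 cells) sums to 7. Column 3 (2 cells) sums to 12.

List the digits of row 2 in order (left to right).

9, 6, 8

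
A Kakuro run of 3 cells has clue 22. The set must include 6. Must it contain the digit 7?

The only way to make 22 from 3 distinct digits under that restriction is {6,7,9}, which contains 7.

Yes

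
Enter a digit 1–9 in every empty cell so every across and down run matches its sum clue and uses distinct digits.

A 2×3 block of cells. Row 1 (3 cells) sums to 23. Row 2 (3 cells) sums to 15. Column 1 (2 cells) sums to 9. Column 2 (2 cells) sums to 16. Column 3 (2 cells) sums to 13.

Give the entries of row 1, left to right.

6 9 8

23 in 3 cells must be {6,8,9}; 16 in 2 cells must be {7,9}.
The 23 across and the 16 down share only 9, so (1,2) = 9.
(2,2) = 16 − 9 = 7 completes the 16 down.
Nothing is forced directly, so branch on (2,3), whose candidates are 5 or 6. If (2,3) = 6: then (1,3) would have to be in {6,8} for the 23 across but in {7} for the 13 down — contradiction. So (2,3) = 5.
(1,3) = 13 − 5 = 8 completes the 13 down.
(2,1) = 15 − 12 = 3 completes the 15 across.
(1,1) = 23 − 17 = 6 completes the 23 across.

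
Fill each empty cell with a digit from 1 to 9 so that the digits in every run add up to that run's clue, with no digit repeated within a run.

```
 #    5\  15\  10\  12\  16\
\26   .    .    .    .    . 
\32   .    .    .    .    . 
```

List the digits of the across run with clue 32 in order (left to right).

2, 6, 8, 7, 9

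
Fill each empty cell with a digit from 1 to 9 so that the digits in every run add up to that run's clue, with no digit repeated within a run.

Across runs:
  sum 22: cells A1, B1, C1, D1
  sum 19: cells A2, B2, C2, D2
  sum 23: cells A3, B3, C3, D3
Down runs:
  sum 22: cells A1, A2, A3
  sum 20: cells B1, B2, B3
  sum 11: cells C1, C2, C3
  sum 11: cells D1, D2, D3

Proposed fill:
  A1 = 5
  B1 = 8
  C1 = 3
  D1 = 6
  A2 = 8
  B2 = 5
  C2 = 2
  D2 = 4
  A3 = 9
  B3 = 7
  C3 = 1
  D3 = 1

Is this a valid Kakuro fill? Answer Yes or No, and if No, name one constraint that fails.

No — the down run C1–C3 sums to 6, not 11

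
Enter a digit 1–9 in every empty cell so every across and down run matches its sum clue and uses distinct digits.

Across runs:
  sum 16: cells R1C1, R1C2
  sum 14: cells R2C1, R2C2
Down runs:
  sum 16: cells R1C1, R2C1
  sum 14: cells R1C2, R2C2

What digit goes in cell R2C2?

5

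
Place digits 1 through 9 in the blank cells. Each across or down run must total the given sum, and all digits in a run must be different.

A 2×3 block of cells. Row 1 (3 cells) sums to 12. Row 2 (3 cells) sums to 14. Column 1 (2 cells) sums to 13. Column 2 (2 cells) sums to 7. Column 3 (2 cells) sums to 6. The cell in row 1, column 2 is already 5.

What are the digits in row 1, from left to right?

(2,2) = 7 − 5 = 2 completes the 7 down.
Nothing is forced directly, so branch on (1,1), whose candidates are 4 or 6. If (1,1) = 4: then (1,3) would have to be in {3} for the 12 across but in {1,2,4,5} for the 6 down — contradiction. So (1,1) = 6.
(1,3) = 12 − 11 = 1 completes the 12 across.
(2,1) = 13 − 6 = 7 completes the 13 down.
(2,3) = 14 − 9 = 5 completes the 14 across.

6 5 1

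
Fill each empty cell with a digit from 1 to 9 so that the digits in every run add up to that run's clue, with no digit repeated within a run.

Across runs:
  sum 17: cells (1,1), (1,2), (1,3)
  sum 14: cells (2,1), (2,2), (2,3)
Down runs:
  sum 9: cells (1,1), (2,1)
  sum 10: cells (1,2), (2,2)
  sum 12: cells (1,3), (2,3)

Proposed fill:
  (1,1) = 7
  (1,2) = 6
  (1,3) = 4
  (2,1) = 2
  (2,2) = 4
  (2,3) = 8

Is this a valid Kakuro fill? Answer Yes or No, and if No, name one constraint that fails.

Yes

Across: 7+6+4=17; 2+4+8=14. Down: 7+2=9; 6+4=10; 4+8=12. No digit repeats within any run.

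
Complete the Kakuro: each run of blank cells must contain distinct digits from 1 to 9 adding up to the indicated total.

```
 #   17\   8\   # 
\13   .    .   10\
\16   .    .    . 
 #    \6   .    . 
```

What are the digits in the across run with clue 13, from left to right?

17 in 2 cells must be {8,9}.
Nothing is forced directly, so branch on R1C1, whose candidates are 8 or 9. If R1C1 = 9: that forces R1C2 = 4, R2C1 = 8, R3C2 = 1, after which R3C3 would have to be in {5} for the 6 across but in {1,2,3,4,6,7,8,9} for the 10 down — contradiction. So R1C1 = 8.
R1C2 = 13 − 8 = 5 completes the 13 across.
R2C1 = 17 − 8 = 9 completes the 17 down.
No cell is forced outright now. R2C2 can only be 1 or 2 (the digits allowed by both its 16 across and its 8 down). If R2C2 = 2: then R2C3 would have to be in {5} for the 16 across but in {1,2,3,4,6,7,8,9} for the 10 down — contradiction. So R2C2 = 1.
R2C3 = 16 − 10 = 6 completes the 16 across.
R3C2 = 8 − 6 = 2 completes the 8 down.
R3C3 = 6 − 2 = 4 completes the 6 across.

8 5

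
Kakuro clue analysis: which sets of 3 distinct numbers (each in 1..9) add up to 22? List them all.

3 distinct digits from 1–9 sum between 6 and 24.

{5,8,9}; {6,7,9}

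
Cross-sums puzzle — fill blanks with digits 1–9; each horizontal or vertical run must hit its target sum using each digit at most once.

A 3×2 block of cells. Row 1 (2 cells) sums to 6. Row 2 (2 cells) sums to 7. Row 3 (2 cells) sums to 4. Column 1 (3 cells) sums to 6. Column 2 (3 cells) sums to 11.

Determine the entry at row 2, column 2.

6

4 in 2 cells must be {1,3}; 6 in 3 cells must be {1,2,3}.
Nothing is forced directly, so branch on (1,1), whose candidates are 1 or 2. If (1,1) = 1: that forces (1,2) = 5, (3,1) = 3, after which (3,2) would have to be in {1} for the 4 across but in {2,4} for the 11 down — contradiction. So (1,1) = 2.
(1,2) = 6 − 2 = 4 completes the 6 across.
Given what's placed, (3,2) must be 1 to fit the 4 across and 11 down.
(2,2) = 11 − 5 = 6 completes the 11 down.
(3,1) = 4 − 1 = 3 completes the 4 across.
(2,1) = 7 − 6 = 1 completes the 7 across.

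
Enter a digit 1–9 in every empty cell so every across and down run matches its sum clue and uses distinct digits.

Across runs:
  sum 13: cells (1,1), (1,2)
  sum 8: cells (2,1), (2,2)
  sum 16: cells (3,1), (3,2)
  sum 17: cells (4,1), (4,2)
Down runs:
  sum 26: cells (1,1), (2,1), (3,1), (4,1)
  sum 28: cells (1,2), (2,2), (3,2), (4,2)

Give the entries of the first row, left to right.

16 in 2 cells must be {7,9}; 17 in 2 cells must be {8,9}.
Nothing is forced directly, so branch on (3,2), whose candidates are 7 or 9. If (3,2) = 7: then (2,2) would have to be in {1,2,3,5,6,7} for the 8 across but in {4,8,9} for the 28 down — contradiction. So (3,2) = 9.
(3,1) = 16 − 9 = 7 completes the 16 across.
Given what's placed, (4,2) must be 8 to fit the 17 across and 28 down.
(4,1) = 17 − 8 = 9 completes the 17 across.
No cell is forced outright now. (2,1) can only be 2 or 6 (the digits allowed by both its 8 across and its 26 down). If (2,1) = 6: that forces (1,1) = 4, after which (1,2) would have to be in {9} for the 13 across but in {4,5,6,7} for the 28 down — contradiction. So (2,1) = 2.
(1,1) = 26 − 18 = 8 completes the 26 down.
(1,2) = 13 − 8 = 5 completes the 13 across.

8 5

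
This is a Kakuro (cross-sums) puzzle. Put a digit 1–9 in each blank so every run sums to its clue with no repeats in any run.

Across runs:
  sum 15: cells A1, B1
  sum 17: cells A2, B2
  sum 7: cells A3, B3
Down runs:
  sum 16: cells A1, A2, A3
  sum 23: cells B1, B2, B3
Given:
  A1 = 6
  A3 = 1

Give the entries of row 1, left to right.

6, 9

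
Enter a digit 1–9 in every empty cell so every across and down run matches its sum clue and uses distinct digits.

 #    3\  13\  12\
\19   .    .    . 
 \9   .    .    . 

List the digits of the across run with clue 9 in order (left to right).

1 5 3

3 in 2 cells must be {1,2}.
The 19 across and the 3 down share only 2, so R1C1 = 2.
R2C1 = 3 − 2 = 1 completes the 3 down.
Nothing is forced directly, so branch on R2C2, whose candidates are 5 or 6. If R2C2 = 6: then R1C2 would have to be in {8,9} for the 19 across but in {7} for the 13 down — contradiction. So R2C2 = 5.
R1C2 = 13 − 5 = 8 completes the 13 down.
R1C3 = 19 − 10 = 9 completes the 19 across.
R2C3 = 9 − 6 = 3 completes the 9 across.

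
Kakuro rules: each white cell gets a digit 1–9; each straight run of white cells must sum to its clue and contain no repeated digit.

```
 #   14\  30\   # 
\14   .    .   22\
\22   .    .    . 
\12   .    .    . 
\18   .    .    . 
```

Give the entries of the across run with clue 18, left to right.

2 7 9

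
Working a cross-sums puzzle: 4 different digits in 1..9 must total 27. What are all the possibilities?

{3,7,8,9}; {4,6,8,9}; {5,6,7,9}

4 distinct digits from 1–9 sum between 10 and 30.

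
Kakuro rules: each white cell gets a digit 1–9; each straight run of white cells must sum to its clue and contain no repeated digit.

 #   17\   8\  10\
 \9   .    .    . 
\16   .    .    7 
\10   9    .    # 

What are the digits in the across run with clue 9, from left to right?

R1C3 = 10 − 7 = 3 completes the 10 down.
R3C2 = 10 − 9 = 1 completes the 10 across.
Nothing is forced directly, so branch on R1C1, whose candidates are 1 or 2 or 5. If R1C1 = 1: that forces R1C2 = 5, after which R2C1 would have to be in {1,3,4,5,6,8} for the 16 across but in {7} for the 17 down — contradiction. If R1C1 = 5: then R1C2 would have to be in {1} for the 9 across but in {2,3,4,5} for the 8 down — contradiction. So R1C1 = 2.
R1C2 = 9 − 5 = 4 completes the 9 across.
R2C1 = 17 − 11 = 6 completes the 17 down.
R2C2 = 16 − 13 = 3 completes the 16 across.

2 4 3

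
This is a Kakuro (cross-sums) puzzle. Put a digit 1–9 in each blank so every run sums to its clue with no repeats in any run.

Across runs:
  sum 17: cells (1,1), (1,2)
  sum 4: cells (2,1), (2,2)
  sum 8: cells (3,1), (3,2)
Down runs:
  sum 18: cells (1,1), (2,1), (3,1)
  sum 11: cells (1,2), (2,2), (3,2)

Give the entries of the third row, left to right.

6 2

17 in 2 cells must be {8,9}; 4 in 2 cells must be {1,3}.
The 17 across and the 11 down share only 8, so (1,2) = 8.
Given what's placed, (2,2) must be 1 to fit the 4 across and 11 down.
(3,2) = 11 − 9 = 2 completes the 11 down.
(1,1) = 17 − 8 = 9 completes the 17 across.
(2,1) = 4 − 1 = 3 completes the 4 across.
(3,1) = 8 − 2 = 6 completes the 8 across.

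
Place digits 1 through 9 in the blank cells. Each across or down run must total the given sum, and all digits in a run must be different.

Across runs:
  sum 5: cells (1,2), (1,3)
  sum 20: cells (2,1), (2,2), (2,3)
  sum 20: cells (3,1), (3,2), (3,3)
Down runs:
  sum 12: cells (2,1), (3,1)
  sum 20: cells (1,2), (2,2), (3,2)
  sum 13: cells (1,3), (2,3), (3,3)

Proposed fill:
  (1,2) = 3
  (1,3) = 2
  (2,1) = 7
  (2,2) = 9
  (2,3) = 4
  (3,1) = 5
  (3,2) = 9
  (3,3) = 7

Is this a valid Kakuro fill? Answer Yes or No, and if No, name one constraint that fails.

No — the down run (1,2)–(3,2) sums to 21, not 20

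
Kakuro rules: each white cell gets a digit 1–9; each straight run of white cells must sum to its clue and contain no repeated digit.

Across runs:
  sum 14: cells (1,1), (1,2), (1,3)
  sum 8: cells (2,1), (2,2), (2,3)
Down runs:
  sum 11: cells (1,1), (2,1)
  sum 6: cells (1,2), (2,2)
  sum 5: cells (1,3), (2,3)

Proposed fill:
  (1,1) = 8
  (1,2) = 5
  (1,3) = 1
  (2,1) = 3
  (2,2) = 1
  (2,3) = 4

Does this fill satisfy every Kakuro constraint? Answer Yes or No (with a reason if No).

Across: 8+5+1=14; 3+1+4=8. Down: 8+3=11; 5+1=6; 1+4=5. No digit repeats within any run.

Yes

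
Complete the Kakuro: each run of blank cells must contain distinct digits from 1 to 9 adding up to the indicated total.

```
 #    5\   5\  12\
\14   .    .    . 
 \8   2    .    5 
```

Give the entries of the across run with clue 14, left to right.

3, 4, 7

R1C1 = 5 − 2 = 3 completes the 5 down.
R1C3 = 12 − 5 = 7 completes the 12 down.
R2C2 = 8 − 7 = 1 completes the 8 across.
R1C2 = 14 − 10 = 4 completes the 14 across.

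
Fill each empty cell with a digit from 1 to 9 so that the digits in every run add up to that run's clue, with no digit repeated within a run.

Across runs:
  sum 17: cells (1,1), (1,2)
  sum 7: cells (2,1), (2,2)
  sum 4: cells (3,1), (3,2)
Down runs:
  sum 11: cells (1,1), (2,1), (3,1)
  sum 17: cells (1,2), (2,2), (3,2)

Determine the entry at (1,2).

9

17 in 2 cells must be {8,9}; 4 in 2 cells must be {1,3}.
The 17 across and the 11 down share only 8, so (1,1) = 8.
(1,2) = 17 − 8 = 9 completes the 17 across.
Given what's placed, (3,1) must be 1 to fit the 4 across and 11 down.
(3,2) = 4 − 1 = 3 completes the 4 across.
(2,1) = 11 − 9 = 2 completes the 11 down.
(2,2) = 7 − 2 = 5 completes the 7 across.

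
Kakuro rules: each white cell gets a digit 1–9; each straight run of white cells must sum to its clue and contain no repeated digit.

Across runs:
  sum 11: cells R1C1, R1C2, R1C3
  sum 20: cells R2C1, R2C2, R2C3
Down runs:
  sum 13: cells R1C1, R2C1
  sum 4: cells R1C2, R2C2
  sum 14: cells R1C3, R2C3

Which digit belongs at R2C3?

4 in 2 cells must be {1,3}.
The 20 across and the 4 down share only 3, so R2C2 = 3.
R1C2 = 4 − 3 = 1 completes the 4 down.
Nothing is forced directly, so branch on R1C3, whose candidates are 6 or 8. If R1C3 = 8: then R1C1 would have to be in {2} for the 11 across but in {4,5,6,7,8,9} for the 13 down — contradiction. So R1C3 = 6.
R1C1 = 11 − 7 = 4 completes the 11 across.
R2C1 = 13 − 4 = 9 completes the 13 down.
R2C3 = 20 − 12 = 8 completes the 20 across.

8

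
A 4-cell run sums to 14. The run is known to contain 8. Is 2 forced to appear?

Yes

The only way to make 14 from 4 distinct digits under that restriction is {1,2,3,8}, which contains 2.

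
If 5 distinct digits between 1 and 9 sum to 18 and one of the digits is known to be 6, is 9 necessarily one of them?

The only way to make 18 from 5 distinct digits under that restriction is {1,2,4,5,6}, which does not contain 9.

No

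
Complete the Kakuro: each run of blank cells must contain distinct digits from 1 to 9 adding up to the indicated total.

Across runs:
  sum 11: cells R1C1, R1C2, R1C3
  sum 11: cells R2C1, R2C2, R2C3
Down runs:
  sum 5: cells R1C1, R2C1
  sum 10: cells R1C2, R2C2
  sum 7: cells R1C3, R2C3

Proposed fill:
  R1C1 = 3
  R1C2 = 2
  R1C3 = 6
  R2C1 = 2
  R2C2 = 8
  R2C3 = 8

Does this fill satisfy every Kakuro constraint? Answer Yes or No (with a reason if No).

No — the across run R2C1–R2C3 sums to 18, not 11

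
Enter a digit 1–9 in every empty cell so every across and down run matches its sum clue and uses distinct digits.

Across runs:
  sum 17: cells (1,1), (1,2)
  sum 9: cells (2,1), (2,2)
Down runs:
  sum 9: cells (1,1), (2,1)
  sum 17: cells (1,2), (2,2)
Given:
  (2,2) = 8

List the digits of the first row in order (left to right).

17 in 2 cells must be {8,9}.
The 17 across and the 9 down share only 8, so (1,1) = 8.
(1,2) = 17 − 8 = 9 completes the 17 across.
(2,1) = 9 − 8 = 1 completes the 9 across.

8 9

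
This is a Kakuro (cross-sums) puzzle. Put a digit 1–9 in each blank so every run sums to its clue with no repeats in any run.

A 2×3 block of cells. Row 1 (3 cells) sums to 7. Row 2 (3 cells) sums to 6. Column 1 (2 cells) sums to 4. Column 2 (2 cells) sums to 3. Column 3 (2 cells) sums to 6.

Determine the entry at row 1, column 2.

2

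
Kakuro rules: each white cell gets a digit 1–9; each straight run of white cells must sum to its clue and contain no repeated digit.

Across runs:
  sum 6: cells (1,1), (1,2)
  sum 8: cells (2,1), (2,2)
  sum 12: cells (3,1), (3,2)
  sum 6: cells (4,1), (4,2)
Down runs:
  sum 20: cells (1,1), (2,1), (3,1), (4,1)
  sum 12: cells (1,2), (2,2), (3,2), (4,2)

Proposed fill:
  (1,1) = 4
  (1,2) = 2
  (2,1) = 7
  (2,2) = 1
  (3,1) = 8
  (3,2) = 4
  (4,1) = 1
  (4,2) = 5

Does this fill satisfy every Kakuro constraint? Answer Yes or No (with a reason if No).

Yes

Across: 4+2=6; 7+1=8; 8+4=12; 1+5=6. Down: 4+7+8+1=20; 2+1+4+5=12. No digit repeats within any run.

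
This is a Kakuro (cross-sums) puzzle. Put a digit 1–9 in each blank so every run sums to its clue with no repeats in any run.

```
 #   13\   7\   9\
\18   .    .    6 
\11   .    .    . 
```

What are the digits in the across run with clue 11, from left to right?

6, 2, 3

R2C3 = 9 − 6 = 3 completes the 9 down.
Nothing is forced directly, so branch on R2C1, whose candidates are 6 or 7. If R2C1 = 7: then R1C1 would have to be in {3,4,5,7,8,9} for the 18 across but in {6} for the 13 down — contradiction. So R2C1 = 6.
R1C1 = 13 − 6 = 7 completes the 13 down.
R1C2 = 18 − 13 = 5 completes the 18 across.
R2C2 = 11 − 9 = 2 completes the 11 across.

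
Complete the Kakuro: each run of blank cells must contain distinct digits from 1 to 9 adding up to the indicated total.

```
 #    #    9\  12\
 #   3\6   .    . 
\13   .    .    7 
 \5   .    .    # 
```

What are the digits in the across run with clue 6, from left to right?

1 5

3 in 2 cells must be {1,2}.
R1C3 = 12 − 7 = 5 completes the 12 down.
R1C2 = 6 − 5 = 1 completes the 6 across.
No cell is forced outright now. R2C1 can only be 1 or 2 (the digits allowed by both its 13 across and its 3 down). If R2C1 = 2: then R2C2 would have to be in {4} for the 13 across but in {2,3,5,6} for the 9 down — contradiction. So R2C1 = 1.
R2C2 = 13 − 8 = 5 completes the 13 across.
R3C1 = 3 − 1 = 2 completes the 3 down.
R3C2 = 5 − 2 = 3 completes the 5 across.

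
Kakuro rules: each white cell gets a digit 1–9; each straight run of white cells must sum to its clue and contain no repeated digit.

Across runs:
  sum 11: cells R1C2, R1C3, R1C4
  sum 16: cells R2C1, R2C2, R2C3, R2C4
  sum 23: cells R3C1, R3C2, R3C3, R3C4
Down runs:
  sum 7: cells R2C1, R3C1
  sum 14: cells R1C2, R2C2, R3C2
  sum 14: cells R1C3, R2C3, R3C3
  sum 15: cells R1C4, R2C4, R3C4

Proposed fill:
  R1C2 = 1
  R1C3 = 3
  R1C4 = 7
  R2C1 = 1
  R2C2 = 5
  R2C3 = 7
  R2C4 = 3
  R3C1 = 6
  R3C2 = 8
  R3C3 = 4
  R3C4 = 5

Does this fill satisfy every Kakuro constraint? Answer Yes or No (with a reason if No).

Across: 1+3+7=11; 1+5+7+3=16; 6+8+4+5=23. Down: 1+6=7; 1+5+8=14; 3+7+4=14; 7+3+5=15. No digit repeats within any run.

Yes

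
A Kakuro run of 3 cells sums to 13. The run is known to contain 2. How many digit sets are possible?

3

3 distinct digits from 1–9 sum between 6 and 24.
Keeping only sets containing 2.
Enumerating: {2,3,8}, {2,4,7}, {2,5,6}.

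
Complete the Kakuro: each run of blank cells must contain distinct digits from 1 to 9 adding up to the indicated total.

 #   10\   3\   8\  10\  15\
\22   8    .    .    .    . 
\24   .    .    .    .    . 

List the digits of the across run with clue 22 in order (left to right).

3 in 2 cells must be {1,2}.
R2C1 = 10 − 8 = 2 completes the 10 down.
Given what's placed, R2C2 must be 1 to fit the 24 across and 3 down.
R1C2 = 3 − 1 = 2 completes the 3 down.
No cell is forced outright now. R1C5 can only be 6 or 7 (the digits allowed by both its 22 across and its 15 down). If R1C5 = 6: that forces R1C4 = 1, R2C4 = 9, after which R2C5 would have to be in {4,5,7,8} for the 24 across but in {9} for the 15 down — contradiction. So R1C5 = 7.
R1C3 = 1: the only remaining digit allowed by both the 22 across and the 8 down.
R1C4 = 22 − 18 = 4 completes the 22 across.

8, 2, 1, 4, 7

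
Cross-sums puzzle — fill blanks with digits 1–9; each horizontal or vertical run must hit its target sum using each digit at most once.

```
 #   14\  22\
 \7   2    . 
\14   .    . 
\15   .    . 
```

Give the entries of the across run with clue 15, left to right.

R1C2 = 7 − 2 = 5 completes the 7 across.
Nothing is forced directly, so branch on R2C2, whose candidates are 8 or 9. If R2C2 = 8: then R2C1 would have to be in {6} for the 14 across but in {3,4,5,7,8,9} for the 14 down — contradiction. So R2C2 = 9.
R2C1 = 14 − 9 = 5 completes the 14 across.
R3C1 = 14 − 7 = 7 completes the 14 down.
R3C2 = 15 − 7 = 8 completes the 15 across.

7 8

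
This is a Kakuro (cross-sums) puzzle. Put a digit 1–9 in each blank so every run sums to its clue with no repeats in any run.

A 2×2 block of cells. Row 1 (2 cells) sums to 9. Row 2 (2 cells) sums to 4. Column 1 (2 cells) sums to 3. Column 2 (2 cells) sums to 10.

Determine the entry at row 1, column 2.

4 in 2 cells must be {1,3}; 3 in 2 cells must be {1,2}.
The 4 across and the 3 down share only 1, so (2,1) = 1.
(2,2) = 4 − 1 = 3 completes the 4 across.
(1,1) = 3 − 1 = 2 completes the 3 down.
(1,2) = 9 − 2 = 7 completes the 9 across.

7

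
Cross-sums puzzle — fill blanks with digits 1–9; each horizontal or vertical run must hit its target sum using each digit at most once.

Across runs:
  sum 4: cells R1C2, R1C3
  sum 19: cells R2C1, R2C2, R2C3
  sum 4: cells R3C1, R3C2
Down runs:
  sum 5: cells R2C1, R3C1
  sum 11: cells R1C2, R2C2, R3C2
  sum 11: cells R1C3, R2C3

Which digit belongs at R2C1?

4

4 in 2 cells must be {1,3}.
The 4 across and the 11 down share only 3, so R1C3 = 3.
R2C3 = 11 − 3 = 8 completes the 11 down.
R1C2 = 4 − 3 = 1 completes the 4 across.
R3C2 = 3: the only remaining digit allowed by both the 4 across and the 11 down.
R2C2 = 11 − 4 = 7 completes the 11 down.
R3C1 = 4 − 3 = 1 completes the 4 across.
R2C1 = 19 − 15 = 4 completes the 19 across.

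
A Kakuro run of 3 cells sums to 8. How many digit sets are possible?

2

3 distinct digits from 1–9 sum between 6 and 24.
Enumerating: {1,2,5}, {1,3,4}.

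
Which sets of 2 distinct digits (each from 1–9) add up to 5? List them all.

{1,4}; {2,3}

2 distinct digits from 1–9 sum between 3 and 17.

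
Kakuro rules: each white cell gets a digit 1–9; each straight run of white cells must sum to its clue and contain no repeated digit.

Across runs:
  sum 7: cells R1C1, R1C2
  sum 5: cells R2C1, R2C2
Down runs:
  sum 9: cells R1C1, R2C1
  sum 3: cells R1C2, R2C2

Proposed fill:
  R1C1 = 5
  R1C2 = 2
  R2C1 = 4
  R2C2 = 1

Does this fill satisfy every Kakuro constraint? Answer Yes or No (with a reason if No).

Yes

Across: 5+2=7; 4+1=5. Down: 5+4=9; 2+1=3. No digit repeats within any run.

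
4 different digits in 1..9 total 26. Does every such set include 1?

Counterexample: {2,7,8,9} sums to 26 without using 1.

No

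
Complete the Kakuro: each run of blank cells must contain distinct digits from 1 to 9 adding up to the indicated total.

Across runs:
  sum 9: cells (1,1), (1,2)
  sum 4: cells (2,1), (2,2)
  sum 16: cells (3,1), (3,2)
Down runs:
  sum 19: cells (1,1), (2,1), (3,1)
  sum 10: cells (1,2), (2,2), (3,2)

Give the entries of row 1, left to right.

4 in 2 cells must be {1,3}; 16 in 2 cells must be {7,9}.
The 4 across and the 19 down share only 3, so (2,1) = 3.
(2,2) = 4 − 3 = 1 completes the 4 across.
Given what's placed, (3,2) must be 7 to fit the 16 across and 10 down.
(1,1) = 7: the only remaining digit allowed by both the 9 across and the 19 down.
(1,2) = 9 − 7 = 2 completes the 9 across.
(3,1) = 16 − 7 = 9 completes the 16 across.

7 2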